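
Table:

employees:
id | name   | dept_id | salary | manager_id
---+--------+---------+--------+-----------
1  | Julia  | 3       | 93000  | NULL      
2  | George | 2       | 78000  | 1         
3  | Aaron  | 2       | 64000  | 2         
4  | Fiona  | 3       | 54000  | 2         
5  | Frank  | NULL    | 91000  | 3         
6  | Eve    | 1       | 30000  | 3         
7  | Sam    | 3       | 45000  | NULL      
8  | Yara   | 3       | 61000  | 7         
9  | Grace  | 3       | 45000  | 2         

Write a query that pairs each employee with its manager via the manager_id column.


This is a self-join: employees is joined to a second copy of itself, matching each row's manager_id to another row's id. Use LEFT JOIN so rows with manager_id=NULL are kept.
  - employee 1 (Julia): manager_id=NULL -> NULL
  - employee 2 (George): manager_id=1 -> Julia
  - employee 3 (Aaron): manager_id=2 -> George
  - employee 4 (Fiona): manager_id=2 -> George
  - employee 5 (Frank): manager_id=3 -> Aaron
  - employee 6 (Eve): manager_id=3 -> Aaron
  - employee 7 (Sam): manager_id=NULL -> NULL
  - employee 8 (Yara): manager_id=7 -> Sam
  - employee 9 (Grace): manager_id=2 -> George

SQL:
SELECT a.name AS item, b.name AS manager
FROM employees a
LEFT JOIN employees b ON a.manager_id = b.id

Result:
item   | manager
-------+--------
Julia  | NULL   
George | Julia  
Aaron  | George 
Fiona  | George 
Frank  | Aaron  
Eve    | Aaron  
Sam    | NULL   
Yara   | Sam    
Grace  | George 


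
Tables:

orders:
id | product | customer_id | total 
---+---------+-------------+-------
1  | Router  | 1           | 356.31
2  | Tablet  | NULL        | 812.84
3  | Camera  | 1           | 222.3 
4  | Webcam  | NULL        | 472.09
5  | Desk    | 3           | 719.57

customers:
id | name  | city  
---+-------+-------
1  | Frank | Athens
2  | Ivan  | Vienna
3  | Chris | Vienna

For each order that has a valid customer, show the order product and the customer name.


INNER JOIN keeps only orders rows whose customer_id matches an id in customers. Walk through each order:
  - order 1 (Router): customer_id=1 -> matches Frank
  - order 2 (Tablet): customer_id=NULL, no match -> dropped
  - order 3 (Camera): customer_id=1 -> matches Frank
  - order 4 (Webcam): customer_id=NULL, no match -> dropped
  - order 5 (Desk): customer_id=3 -> matches Chris
So 2 of 5 rows are dropped.

SQL:
SELECT a.product, b.name AS customer
FROM orders a
INNER JOIN customers b ON a.customer_id = b.id

Result:
product | customer
--------+---------
Router  | Frank   
Camera  | Frank   
Desk    | Chris   


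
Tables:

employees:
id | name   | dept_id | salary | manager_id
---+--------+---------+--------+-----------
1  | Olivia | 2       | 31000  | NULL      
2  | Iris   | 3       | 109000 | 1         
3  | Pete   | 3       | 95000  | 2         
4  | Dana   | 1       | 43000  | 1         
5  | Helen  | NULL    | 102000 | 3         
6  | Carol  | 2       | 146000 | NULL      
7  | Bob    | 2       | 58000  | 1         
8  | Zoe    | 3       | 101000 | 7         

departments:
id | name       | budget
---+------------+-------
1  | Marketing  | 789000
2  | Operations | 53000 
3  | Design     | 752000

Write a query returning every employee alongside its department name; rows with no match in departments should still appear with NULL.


LEFT JOIN keeps every row from employees (the left table); where dept_id has no match in departments, the department columns become NULL. Walk through each employee:
  - employee 1 (Olivia): dept_id=2 -> matches Operations
  - employee 2 (Iris): dept_id=3 -> matches Design
  - employee 3 (Pete): dept_id=3 -> matches Design
  - employee 4 (Dana): dept_id=1 -> matches Marketing
  - employee 5 (Helen): dept_id=NULL, no match -> kept with NULL
  - employee 6 (Carol): dept_id=2 -> matches Operations
  - employee 7 (Bob): dept_id=2 -> matches Operations
  - employee 8 (Zoe): dept_id=3 -> matches Design
All 8 rows appear; 1 has NULL department.

SQL:
SELECT a.name, b.name AS department
FROM employees a
LEFT JOIN departments b ON a.dept_id = b.id

Result:
name   | department
-------+-----------
Olivia | Operations
Iris   | Design    
Pete   | Design    
Dana   | Marketing 
Helen  | NULL      
Carol  | Operations
Bob    | Operations
Zoe    | Design    


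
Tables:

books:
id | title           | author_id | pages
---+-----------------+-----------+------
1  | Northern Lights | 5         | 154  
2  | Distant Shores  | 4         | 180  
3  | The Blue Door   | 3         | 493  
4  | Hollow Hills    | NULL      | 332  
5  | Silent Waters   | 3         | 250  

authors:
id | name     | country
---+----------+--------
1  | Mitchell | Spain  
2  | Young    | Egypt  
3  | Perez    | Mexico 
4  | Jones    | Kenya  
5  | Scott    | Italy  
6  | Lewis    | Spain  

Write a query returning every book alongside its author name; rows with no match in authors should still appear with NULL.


LEFT JOIN keeps every row from books (the left table); where author_id has no match in authors, the author columns become NULL. Walk through each book:
  - book 1 (Northern Lights): author_id=5 -> matches Scott
  - book 2 (Distant Shores): author_id=4 -> matches Jones
  - book 3 (The Blue Door): author_id=3 -> matches Perez
  - book 4 (Hollow Hills): author_id=NULL, no match -> kept with NULL
  - book 5 (Silent Waters): author_id=3 -> matches Perez
All 5 rows appear; 1 has NULL author.

SQL:
SELECT a.title, b.name AS author
FROM books a
LEFT JOIN authors b ON a.author_id = b.id

Result:
title           | author
----------------+-------
Northern Lights | Scott 
Distant Shores  | Jones 
The Blue Door   | Perez 
Hollow Hills    | NULL  
Silent Waters   | Perez 


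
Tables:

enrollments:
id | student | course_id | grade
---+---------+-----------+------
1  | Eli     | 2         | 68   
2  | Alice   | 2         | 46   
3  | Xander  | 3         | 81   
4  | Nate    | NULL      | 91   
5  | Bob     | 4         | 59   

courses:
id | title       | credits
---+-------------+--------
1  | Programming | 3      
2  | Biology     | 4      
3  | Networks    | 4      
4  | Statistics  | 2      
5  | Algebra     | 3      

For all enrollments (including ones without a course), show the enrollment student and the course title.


LEFT JOIN keeps every row from enrollments (the left table); where course_id has no match in courses, the course columns become NULL. Walk through each enrollment:
  - enrollment 1 (Eli): course_id=2 -> matches Biology
  - enrollment 2 (Alice): course_id=2 -> matches Biology
  - enrollment 3 (Xander): course_id=3 -> matches Networks
  - enrollment 4 (Nate): course_id=NULL, no match -> kept with NULL
  - enrollment 5 (Bob): course_id=4 -> matches Statistics
All 5 rows appear; 1 has NULL course.

SQL:
SELECT a.student, b.title AS course
FROM enrollments a
LEFT JOIN courses b ON a.course_id = b.id

Result:
student | course    
--------+-----------
Eli     | Biology   
Alice   | Biology   
Xander  | Networks  
Nate    | NULL      
Bob     | Statistics


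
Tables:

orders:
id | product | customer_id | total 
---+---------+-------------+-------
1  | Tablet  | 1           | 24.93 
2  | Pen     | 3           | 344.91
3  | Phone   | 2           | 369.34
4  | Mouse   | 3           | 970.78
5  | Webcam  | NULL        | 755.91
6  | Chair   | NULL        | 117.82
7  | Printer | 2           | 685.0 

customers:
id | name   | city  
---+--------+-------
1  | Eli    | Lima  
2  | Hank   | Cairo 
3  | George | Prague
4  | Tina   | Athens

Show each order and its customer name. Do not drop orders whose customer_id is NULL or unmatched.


LEFT JOIN keeps every row from orders (the left table); where customer_id has no match in customers, the customer columns become NULL. Walk through each order:
  - order 1 (Tablet): customer_id=1 -> matches Eli
  - order 2 (Pen): customer_id=3 -> matches George
  - order 3 (Phone): customer_id=2 -> matches Hank
  - order 4 (Mouse): customer_id=3 -> matches George
  - order 5 (Webcam): customer_id=NULL, no match -> kept with NULL
  - order 6 (Chair): customer_id=NULL, no match -> kept with NULL
  - order 7 (Printer): customer_id=2 -> matches Hank
All 7 rows appear; 2 have NULL customer.

SQL:
SELECT a.product, b.name AS customer
FROM orders a
LEFT JOIN customers b ON a.customer_id = b.id

Result:
product | customer
--------+---------
Tablet  | Eli     
Pen     | George  
Phone   | Hank    
Mouse   | George  
Webcam  | NULL    
Chair   | NULL    
Printer | Hank    


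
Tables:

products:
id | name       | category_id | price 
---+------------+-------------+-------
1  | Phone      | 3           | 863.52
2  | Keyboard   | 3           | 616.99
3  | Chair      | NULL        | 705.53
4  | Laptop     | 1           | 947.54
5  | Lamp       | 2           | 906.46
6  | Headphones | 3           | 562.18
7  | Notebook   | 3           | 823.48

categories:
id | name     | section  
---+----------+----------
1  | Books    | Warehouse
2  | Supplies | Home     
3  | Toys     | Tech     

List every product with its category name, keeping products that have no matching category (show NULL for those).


LEFT JOIN keeps every row from products (the left table); where category_id has no match in categories, the category columns become NULL. Walk through each product:
  - product 1 (Phone): category_id=3 -> matches Toys
  - product 2 (Keyboard): category_id=3 -> matches Toys
  - product 3 (Chair): category_id=NULL, no match -> kept with NULL
  - product 4 (Laptop): category_id=1 -> matches Books
  - product 5 (Lamp): category_id=2 -> matches Supplies
  - product 6 (Headphones): category_id=3 -> matches Toys
  - product 7 (Notebook): category_id=3 -> matches Toys
All 7 rows appear; 1 has NULL category.

SQL:
SELECT a.name, b.name AS category
FROM products a
LEFT JOIN categories b ON a.category_id = b.id

Result:
name       | category
-----------+---------
Phone      | Toys    
Keyboard   | Toys    
Chair      | NULL    
Laptop     | Books   
Lamp       | Supplies
Headphones | Toys    
Notebook   | Toys    


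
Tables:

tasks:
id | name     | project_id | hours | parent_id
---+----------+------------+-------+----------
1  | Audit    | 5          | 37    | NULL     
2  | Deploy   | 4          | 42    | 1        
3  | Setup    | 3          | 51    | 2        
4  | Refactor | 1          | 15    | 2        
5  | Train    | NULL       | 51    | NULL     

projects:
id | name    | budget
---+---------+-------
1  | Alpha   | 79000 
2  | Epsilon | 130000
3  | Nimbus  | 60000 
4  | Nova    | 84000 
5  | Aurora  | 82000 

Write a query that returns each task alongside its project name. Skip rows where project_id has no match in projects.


INNER JOIN keeps only tasks rows whose project_id matches an id in projects. Walk through each task:
  - task 1 (Audit): project_id=5 -> matches Aurora
  - task 2 (Deploy): project_id=4 -> matches Nova
  - task 3 (Setup): project_id=3 -> matches Nimbus
  - task 4 (Refactor): project_id=1 -> matches Alpha
  - task 5 (Train): project_id=NULL, no match -> dropped
So 1 of 5 rows is dropped.

SQL:
SELECT a.name, b.name AS project
FROM tasks a
INNER JOIN projects b ON a.project_id = b.id

Result:
name     | project
---------+--------
Audit    | Aurora 
Deploy   | Nova   
Setup    | Nimbus 
Refactor | Alpha  


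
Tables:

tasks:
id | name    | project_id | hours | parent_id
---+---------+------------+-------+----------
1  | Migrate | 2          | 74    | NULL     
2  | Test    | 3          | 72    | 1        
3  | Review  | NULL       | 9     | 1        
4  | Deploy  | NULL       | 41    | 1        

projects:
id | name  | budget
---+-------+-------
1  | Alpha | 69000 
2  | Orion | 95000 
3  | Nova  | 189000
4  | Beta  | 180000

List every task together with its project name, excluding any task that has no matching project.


INNER JOIN keeps only tasks rows whose project_id matches an id in projects. Walk through each task:
  - task 1 (Migrate): project_id=2 -> matches Orion
  - task 2 (Test): project_id=3 -> matches Nova
  - task 3 (Review): project_id=NULL, no match -> dropped
  - task 4 (Deploy): project_id=NULL, no match -> dropped
So 2 of 4 rows are dropped.

SQL:
SELECT a.name, b.name AS project
FROM tasks a
INNER JOIN projects b ON a.project_id = b.id

Result:
name    | project
--------+--------
Migrate | Orion  
Test    | Nova   


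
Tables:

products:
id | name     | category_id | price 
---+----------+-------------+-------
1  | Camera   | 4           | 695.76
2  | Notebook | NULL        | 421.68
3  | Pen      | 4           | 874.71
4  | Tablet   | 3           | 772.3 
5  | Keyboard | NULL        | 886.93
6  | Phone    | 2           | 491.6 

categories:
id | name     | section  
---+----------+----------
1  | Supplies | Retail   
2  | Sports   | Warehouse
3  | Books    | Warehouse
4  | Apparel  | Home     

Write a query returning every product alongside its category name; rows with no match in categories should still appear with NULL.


LEFT JOIN keeps every row from products (the left table); where category_id has no match in categories, the category columns become NULL. Walk through each product:
  - product 1 (Camera): category_id=4 -> matches Apparel
  - product 2 (Notebook): category_id=NULL, no match -> kept with NULL
  - product 3 (Pen): category_id=4 -> matches Apparel
  - product 4 (Tablet): category_id=3 -> matches Books
  - product 5 (Keyboard): category_id=NULL, no match -> kept with NULL
  - product 6 (Phone): category_id=2 -> matches Sports
All 6 rows appear; 2 have NULL category.

SQL:
SELECT a.name, b.name AS category
FROM products a
LEFT JOIN categories b ON a.category_id = b.id

Result:
name     | category
---------+---------
Camera   | Apparel 
Notebook | NULL    
Pen      | Apparel 
Tablet   | Books   
Keyboard | NULL    
Phone    | Sports  


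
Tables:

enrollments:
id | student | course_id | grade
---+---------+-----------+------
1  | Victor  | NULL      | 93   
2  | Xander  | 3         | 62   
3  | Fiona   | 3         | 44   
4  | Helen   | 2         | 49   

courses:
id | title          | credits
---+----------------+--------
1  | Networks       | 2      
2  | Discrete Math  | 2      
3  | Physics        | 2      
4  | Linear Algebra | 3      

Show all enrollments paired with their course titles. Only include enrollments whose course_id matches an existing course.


INNER JOIN keeps only enrollments rows whose course_id matches an id in courses. Walk through each enrollment:
  - enrollment 1 (Victor): course_id=NULL, no match -> dropped
  - enrollment 2 (Xander): course_id=3 -> matches Physics
  - enrollment 3 (Fiona): course_id=3 -> matches Physics
  - enrollment 4 (Helen): course_id=2 -> matches Discrete Math
So 1 of 4 rows is dropped.

SQL:
SELECT a.student, b.title AS course
FROM enrollments a
INNER JOIN courses b ON a.course_id = b.id

Result:
student | course       
--------+--------------
Xander  | Physics      
Fiona   | Physics      
Helen   | Discrete Math


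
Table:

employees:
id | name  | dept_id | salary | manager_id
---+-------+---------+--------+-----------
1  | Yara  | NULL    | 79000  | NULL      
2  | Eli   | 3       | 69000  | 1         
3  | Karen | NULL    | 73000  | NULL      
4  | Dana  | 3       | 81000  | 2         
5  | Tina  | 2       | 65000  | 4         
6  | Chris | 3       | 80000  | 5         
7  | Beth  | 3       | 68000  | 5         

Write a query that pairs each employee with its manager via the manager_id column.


This is a self-join: employees is joined to a second copy of itself, matching each row's manager_id to another row's id. Use LEFT JOIN so rows with manager_id=NULL are kept.
  - employee 1 (Yara): manager_id=NULL -> NULL
  - employee 2 (Eli): manager_id=1 -> Yara
  - employee 3 (Karen): manager_id=NULL -> NULL
  - employee 4 (Dana): manager_id=2 -> Eli
  - employee 5 (Tina): manager_id=4 -> Dana
  - employee 6 (Chris): manager_id=5 -> Tina
  - employee 7 (Beth): manager_id=5 -> Tina

SQL:
SELECT a.name AS item, b.name AS manager
FROM employees a
LEFT JOIN employees b ON a.manager_id = b.id

Result:
item  | manager
------+--------
Yara  | NULL   
Eli   | Yara   
Karen | NULL   
Dana  | Eli    
Tina  | Dana   
Chris | Tina   
Beth  | Tina   


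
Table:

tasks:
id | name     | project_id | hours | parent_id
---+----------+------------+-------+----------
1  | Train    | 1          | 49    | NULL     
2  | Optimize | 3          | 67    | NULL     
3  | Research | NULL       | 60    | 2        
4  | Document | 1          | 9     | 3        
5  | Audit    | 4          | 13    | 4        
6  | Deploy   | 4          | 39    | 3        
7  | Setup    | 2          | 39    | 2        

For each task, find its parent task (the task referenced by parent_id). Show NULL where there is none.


This is a self-join: tasks is joined to a second copy of itself, matching each row's parent_id to another row's id. Use LEFT JOIN so rows with parent_id=NULL are kept.
  - task 1 (Train): parent_id=NULL -> NULL
  - task 2 (Optimize): parent_id=NULL -> NULL
  - task 3 (Research): parent_id=2 -> Optimize
  - task 4 (Document): parent_id=3 -> Research
  - task 5 (Audit): parent_id=4 -> Document
  - task 6 (Deploy): parent_id=3 -> Research
  - task 7 (Setup): parent_id=2 -> Optimize

SQL:
SELECT a.name AS item, b.name AS parent
FROM tasks a
LEFT JOIN tasks b ON a.parent_id = b.id

Result:
item     | parent  
---------+---------
Train    | NULL    
Optimize | NULL    
Research | Optimize
Document | Research
Audit    | Document
Deploy   | Research
Setup    | Optimize


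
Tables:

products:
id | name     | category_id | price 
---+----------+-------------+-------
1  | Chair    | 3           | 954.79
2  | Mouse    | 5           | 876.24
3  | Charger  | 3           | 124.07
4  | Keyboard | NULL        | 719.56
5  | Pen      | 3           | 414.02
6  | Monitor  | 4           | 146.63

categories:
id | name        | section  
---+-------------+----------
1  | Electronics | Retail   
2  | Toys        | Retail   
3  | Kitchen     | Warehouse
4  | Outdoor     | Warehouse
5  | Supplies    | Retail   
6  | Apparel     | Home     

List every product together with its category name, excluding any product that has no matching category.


INNER JOIN keeps only products rows whose category_id matches an id in categories. Walk through each product:
  - product 1 (Chair): category_id=3 -> matches Kitchen
  - product 2 (Mouse): category_id=5 -> matches Supplies
  - product 3 (Charger): category_id=3 -> matches Kitchen
  - product 4 (Keyboard): category_id=NULL, no match -> dropped
  - product 5 (Pen): category_id=3 -> matches Kitchen
  - product 6 (Monitor): category_id=4 -> matches Outdoor
So 1 of 6 rows is dropped.

SQL:
SELECT a.name, b.name AS category
FROM products a
INNER JOIN categories b ON a.category_id = b.id

Result:
name    | category
--------+---------
Chair   | Kitchen 
Mouse   | Supplies
Charger | Kitchen 
Pen     | Kitchen 
Monitor | Outdoor 


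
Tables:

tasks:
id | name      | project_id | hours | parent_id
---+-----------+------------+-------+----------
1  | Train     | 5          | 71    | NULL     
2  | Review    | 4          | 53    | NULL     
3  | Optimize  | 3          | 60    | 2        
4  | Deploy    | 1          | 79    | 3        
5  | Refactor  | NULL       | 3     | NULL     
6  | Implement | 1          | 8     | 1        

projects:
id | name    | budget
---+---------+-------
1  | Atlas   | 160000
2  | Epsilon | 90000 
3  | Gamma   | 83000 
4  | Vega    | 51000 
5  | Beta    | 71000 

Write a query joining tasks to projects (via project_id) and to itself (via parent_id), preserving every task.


Two LEFT JOINs from the same base table tasks: one to projects via project_id, one to tasks itself via parent_id. Both are LEFT so every task is preserved.
Match against projects:
  - task 1 (Train): project_id=5 -> matches Beta
  - task 2 (Review): project_id=4 -> matches Vega
  - task 3 (Optimize): project_id=3 -> matches Gamma
  - task 4 (Deploy): project_id=1 -> matches Atlas
  - task 5 (Refactor): project_id=NULL, no match -> kept with NULL
  - task 6 (Implement): project_id=1 -> matches Atlas
Match against tasks (self):
  - task 1 (Train): parent_id=NULL -> NULL
  - task 2 (Review): parent_id=NULL -> NULL
  - task 3 (Optimize): parent_id=2 -> Review
  - task 4 (Deploy): parent_id=3 -> Optimize
  - task 5 (Refactor): parent_id=NULL -> NULL
  - task 6 (Implement): parent_id=1 -> Train

SQL:
SELECT a.name, b.name AS project, c.name AS parent
FROM tasks a
LEFT JOIN projects b ON a.project_id = b.id
LEFT JOIN tasks c ON a.parent_id = c.id

Result:
name      | project | parent  
----------+---------+---------
Train     | Beta    | NULL    
Review    | Vega    | NULL    
Optimize  | Gamma   | Review  
Deploy    | Atlas   | Optimize
Refactor  | NULL    | NULL    
Implement | Atlas   | Train   


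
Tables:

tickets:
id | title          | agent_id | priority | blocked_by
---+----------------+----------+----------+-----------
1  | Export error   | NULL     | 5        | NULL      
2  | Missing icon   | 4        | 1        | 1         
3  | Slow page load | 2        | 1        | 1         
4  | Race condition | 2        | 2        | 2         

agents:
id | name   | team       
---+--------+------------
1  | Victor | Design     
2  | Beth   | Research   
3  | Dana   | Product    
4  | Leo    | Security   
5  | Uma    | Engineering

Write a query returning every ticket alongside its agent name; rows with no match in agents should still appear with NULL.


LEFT JOIN keeps every row from tickets (the left table); where agent_id has no match in agents, the agent columns become NULL. Walk through each ticket:
  - ticket 1 (Export error): agent_id=NULL, no match -> kept with NULL
  - ticket 2 (Missing icon): agent_id=4 -> matches Leo
  - ticket 3 (Slow page load): agent_id=2 -> matches Beth
  - ticket 4 (Race condition): agent_id=2 -> matches Beth
All 4 rows appear; 1 has NULL agent.

SQL:
SELECT a.title, b.name AS agent
FROM tickets a
LEFT JOIN agents b ON a.agent_id = b.id

Result:
title          | agent
---------------+------
Export error   | NULL 
Missing icon   | Leo  
Slow page load | Beth 
Race condition | Beth 


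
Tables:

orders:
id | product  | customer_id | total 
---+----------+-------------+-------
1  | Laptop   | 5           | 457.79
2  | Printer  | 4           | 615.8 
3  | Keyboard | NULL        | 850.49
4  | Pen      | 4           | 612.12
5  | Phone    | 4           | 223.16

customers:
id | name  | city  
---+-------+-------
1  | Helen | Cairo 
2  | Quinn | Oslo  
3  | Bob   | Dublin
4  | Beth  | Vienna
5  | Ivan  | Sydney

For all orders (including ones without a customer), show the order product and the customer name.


LEFT JOIN keeps every row from orders (the left table); where customer_id has no match in customers, the customer columns become NULL. Walk through each order:
  - order 1 (Laptop): customer_id=5 -> matches Ivan
  - order 2 (Printer): customer_id=4 -> matches Beth
  - order 3 (Keyboard): customer_id=NULL, no match -> kept with NULL
  - order 4 (Pen): customer_id=4 -> matches Beth
  - order 5 (Phone): customer_id=4 -> matches Beth
All 5 rows appear; 1 has NULL customer.

SQL:
SELECT a.product, b.name AS customer
FROM orders a
LEFT JOIN customers b ON a.customer_id = b.id

Result:
product  | customer
---------+---------
Laptop   | Ivan    
Printer  | Beth    
Keyboard | NULL    
Pen      | Beth    
Phone    | Beth    


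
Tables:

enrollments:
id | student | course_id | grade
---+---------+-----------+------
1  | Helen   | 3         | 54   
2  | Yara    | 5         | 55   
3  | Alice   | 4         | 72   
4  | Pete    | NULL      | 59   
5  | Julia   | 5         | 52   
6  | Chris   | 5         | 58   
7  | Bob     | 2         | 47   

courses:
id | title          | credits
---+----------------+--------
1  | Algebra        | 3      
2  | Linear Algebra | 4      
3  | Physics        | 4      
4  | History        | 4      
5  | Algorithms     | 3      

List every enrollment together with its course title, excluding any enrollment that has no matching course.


INNER JOIN keeps only enrollments rows whose course_id matches an id in courses. Walk through each enrollment:
  - enrollment 1 (Helen): course_id=3 -> matches Physics
  - enrollment 2 (Yara): course_id=5 -> matches Algorithms
  - enrollment 3 (Alice): course_id=4 -> matches History
  - enrollment 4 (Pete): course_id=NULL, no match -> dropped
  - enrollment 5 (Julia): course_id=5 -> matches Algorithms
  - enrollment 6 (Chris): course_id=5 -> matches Algorithms
  - enrollment 7 (Bob): course_id=2 -> matches Linear Algebra
So 1 of 7 rows is dropped.

SQL:
SELECT a.student, b.title AS course
FROM enrollments a
INNER JOIN courses b ON a.course_id = b.id

Result:
student | course        
--------+---------------
Helen   | Physics       
Yara    | Algorithms    
Alice   | History       
Julia   | Algorithms    
Chris   | Algorithms    
Bob     | Linear Algebra


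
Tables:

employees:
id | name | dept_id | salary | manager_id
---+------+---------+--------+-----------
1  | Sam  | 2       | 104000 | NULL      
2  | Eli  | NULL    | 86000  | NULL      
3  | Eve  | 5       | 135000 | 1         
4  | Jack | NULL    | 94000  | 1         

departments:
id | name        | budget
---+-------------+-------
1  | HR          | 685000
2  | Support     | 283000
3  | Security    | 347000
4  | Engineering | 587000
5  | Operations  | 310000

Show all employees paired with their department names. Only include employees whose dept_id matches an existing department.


INNER JOIN keeps only employees rows whose dept_id matches an id in departments. Walk through each employee:
  - employee 1 (Sam): dept_id=2 -> matches Support
  - employee 2 (Eli): dept_id=NULL, no match -> dropped
  - employee 3 (Eve): dept_id=5 -> matches Operations
  - employee 4 (Jack): dept_id=NULL, no match -> dropped
So 2 of 4 rows are dropped.

SQL:
SELECT a.name, b.name AS department
FROM employees a
INNER JOIN departments b ON a.dept_id = b.id

Result:
name | department
-----+-----------
Sam  | Support   
Eve  | Operations


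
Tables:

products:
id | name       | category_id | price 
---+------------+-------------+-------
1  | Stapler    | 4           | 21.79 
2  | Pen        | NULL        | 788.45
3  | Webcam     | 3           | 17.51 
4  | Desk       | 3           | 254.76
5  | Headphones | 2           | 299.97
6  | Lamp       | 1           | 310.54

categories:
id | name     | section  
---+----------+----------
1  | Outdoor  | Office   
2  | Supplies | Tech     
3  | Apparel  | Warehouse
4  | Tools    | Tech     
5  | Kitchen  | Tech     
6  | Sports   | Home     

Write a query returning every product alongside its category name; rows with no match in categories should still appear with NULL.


LEFT JOIN keeps every row from products (the left table); where category_id has no match in categories, the category columns become NULL. Walk through each product:
  - product 1 (Stapler): category_id=4 -> matches Tools
  - product 2 (Pen): category_id=NULL, no match -> kept with NULL
  - product 3 (Webcam): category_id=3 -> matches Apparel
  - product 4 (Desk): category_id=3 -> matches Apparel
  - product 5 (Headphones): category_id=2 -> matches Supplies
  - product 6 (Lamp): category_id=1 -> matches Outdoor
All 6 rows appear; 1 has NULL category.

SQL:
SELECT a.name, b.name AS category
FROM products a
LEFT JOIN categories b ON a.category_id = b.id

Result:
name       | category
-----------+---------
Stapler    | Tools   
Pen        | NULL    
Webcam     | Apparel 
Desk       | Apparel 
Headphones | Supplies
Lamp       | Outdoor 


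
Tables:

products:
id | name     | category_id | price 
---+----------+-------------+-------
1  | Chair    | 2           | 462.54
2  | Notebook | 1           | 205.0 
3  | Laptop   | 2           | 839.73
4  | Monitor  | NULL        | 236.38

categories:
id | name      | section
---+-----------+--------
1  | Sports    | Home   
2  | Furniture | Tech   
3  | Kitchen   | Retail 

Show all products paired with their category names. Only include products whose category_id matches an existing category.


INNER JOIN keeps only products rows whose category_id matches an id in categories. Walk through each product:
  - product 1 (Chair): category_id=2 -> matches Furniture
  - product 2 (Notebook): category_id=1 -> matches Sports
  - product 3 (Laptop): category_id=2 -> matches Furniture
  - product 4 (Monitor): category_id=NULL, no match -> dropped
So 1 of 4 rows is dropped.

SQL:
SELECT a.name, b.name AS category
FROM products a
INNER JOIN categories b ON a.category_id = b.id

Result:
name     | category 
---------+----------
Chair    | Furniture
Notebook | Sports   
Laptop   | Furniture


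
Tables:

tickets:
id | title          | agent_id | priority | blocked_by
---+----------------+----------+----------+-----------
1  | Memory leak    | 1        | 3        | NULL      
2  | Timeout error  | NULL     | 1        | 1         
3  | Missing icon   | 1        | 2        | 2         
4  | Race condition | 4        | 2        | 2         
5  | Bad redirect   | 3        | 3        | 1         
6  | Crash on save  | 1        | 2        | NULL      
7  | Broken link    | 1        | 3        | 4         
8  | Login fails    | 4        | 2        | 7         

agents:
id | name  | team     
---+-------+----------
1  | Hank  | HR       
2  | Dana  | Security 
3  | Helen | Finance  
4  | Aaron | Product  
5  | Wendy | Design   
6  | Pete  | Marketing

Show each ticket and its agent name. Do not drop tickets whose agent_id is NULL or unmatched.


LEFT JOIN keeps every row from tickets (the left table); where agent_id has no match in agents, the agent columns become NULL. Walk through each ticket:
  - ticket 1 (Memory leak): agent_id=1 -> matches Hank
  - ticket 2 (Timeout error): agent_id=NULL, no match -> kept with NULL
  - ticket 3 (Missing icon): agent_id=1 -> matches Hank
  - ticket 4 (Race condition): agent_id=4 -> matches Aaron
  - ticket 5 (Bad redirect): agent_id=3 -> matches Helen
  - ticket 6 (Crash on save): agent_id=1 -> matches Hank
  - ticket 7 (Broken link): agent_id=1 -> matches Hank
  - ticket 8 (Login fails): agent_id=4 -> matches Aaron
All 8 rows appear; 1 has NULL agent.

SQL:
SELECT a.title, b.name AS agent
FROM tickets a
LEFT JOIN agents b ON a.agent_id = b.id

Result:
title          | agent
---------------+------
Memory leak    | Hank 
Timeout error  | NULL 
Missing icon   | Hank 
Race condition | Aaron
Bad redirect   | Helen
Crash on save  | Hank 
Broken link    | Hank 
Login fails    | Aaron


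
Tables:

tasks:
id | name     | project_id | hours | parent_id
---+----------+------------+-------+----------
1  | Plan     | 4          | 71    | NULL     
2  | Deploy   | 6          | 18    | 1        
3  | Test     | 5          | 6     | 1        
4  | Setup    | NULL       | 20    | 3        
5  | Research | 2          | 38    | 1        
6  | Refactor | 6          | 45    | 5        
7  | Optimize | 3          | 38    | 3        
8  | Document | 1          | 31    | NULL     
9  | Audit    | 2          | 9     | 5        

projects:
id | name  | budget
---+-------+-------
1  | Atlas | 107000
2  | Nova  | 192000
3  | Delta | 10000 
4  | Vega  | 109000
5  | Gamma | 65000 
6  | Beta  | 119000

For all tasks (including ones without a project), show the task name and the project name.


LEFT JOIN keeps every row from tasks (the left table); where project_id has no match in projects, the project columns become NULL. Walk through each task:
  - task 1 (Plan): project_id=4 -> matches Vega
  - task 2 (Deploy): project_id=6 -> matches Beta
  - task 3 (Test): project_id=5 -> matches Gamma
  - task 4 (Setup): project_id=NULL, no match -> kept with NULL
  - task 5 (Research): project_id=2 -> matches Nova
  - task 6 (Refactor): project_id=6 -> matches Beta
  - task 7 (Optimize): project_id=3 -> matches Delta
  - task 8 (Document): project_id=1 -> matches Atlas
  - task 9 (Audit): project_id=2 -> matches Nova
All 9 rows appear; 1 has NULL project.

SQL:
SELECT a.name, b.name AS project
FROM tasks a
LEFT JOIN projects b ON a.project_id = b.id

Result:
name     | project
---------+--------
Plan     | Vega   
Deploy   | Beta   
Test     | Gamma  
Setup    | NULL   
Research | Nova   
Refactor | Beta   
Optimize | Delta  
Document | Atlas  
Audit    | Nova   


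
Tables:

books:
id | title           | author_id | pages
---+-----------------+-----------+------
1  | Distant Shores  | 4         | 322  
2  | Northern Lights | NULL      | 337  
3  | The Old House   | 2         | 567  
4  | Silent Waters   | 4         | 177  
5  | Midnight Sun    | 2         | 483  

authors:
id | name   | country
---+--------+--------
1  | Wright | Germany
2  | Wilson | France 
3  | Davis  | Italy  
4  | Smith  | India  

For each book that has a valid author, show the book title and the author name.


INNER JOIN keeps only books rows whose author_id matches an id in authors. Walk through each book:
  - book 1 (Distant Shores): author_id=4 -> matches Smith
  - book 2 (Northern Lights): author_id=NULL, no match -> dropped
  - book 3 (The Old House): author_id=2 -> matches Wilson
  - book 4 (Silent Waters): author_id=4 -> matches Smith
  - book 5 (Midnight Sun): author_id=2 -> matches Wilson
So 1 of 5 rows is dropped.

SQL:
SELECT a.title, b.name AS author
FROM books a
INNER JOIN authors b ON a.author_id = b.id

Result:
title          | author
---------------+-------
Distant Shores | Smith 
The Old House  | Wilson
Silent Waters  | Smith 
Midnight Sun   | Wilson


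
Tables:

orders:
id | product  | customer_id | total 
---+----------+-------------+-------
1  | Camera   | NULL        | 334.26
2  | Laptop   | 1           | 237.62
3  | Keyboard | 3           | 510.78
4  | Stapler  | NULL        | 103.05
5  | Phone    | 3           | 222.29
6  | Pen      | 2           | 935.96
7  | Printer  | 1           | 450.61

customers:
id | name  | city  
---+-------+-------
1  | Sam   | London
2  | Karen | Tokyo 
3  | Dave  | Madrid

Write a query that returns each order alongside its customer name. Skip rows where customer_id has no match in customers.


INNER JOIN keeps only orders rows whose customer_id matches an id in customers. Walk through each order:
  - order 1 (Camera): customer_id=NULL, no match -> dropped
  - order 2 (Laptop): customer_id=1 -> matches Sam
  - order 3 (Keyboard): customer_id=3 -> matches Dave
  - order 4 (Stapler): customer_id=NULL, no match -> dropped
  - order 5 (Phone): customer_id=3 -> matches Dave
  - order 6 (Pen): customer_id=2 -> matches Karen
  - order 7 (Printer): customer_id=1 -> matches Sam
So 2 of 7 rows are dropped.

SQL:
SELECT a.product, b.name AS customer
FROM orders a
INNER JOIN customers b ON a.customer_id = b.id

Result:
product  | customer
---------+---------
Laptop   | Sam     
Keyboard | Dave    
Phone    | Dave    
Pen      | Karen   
Printer  | Sam     


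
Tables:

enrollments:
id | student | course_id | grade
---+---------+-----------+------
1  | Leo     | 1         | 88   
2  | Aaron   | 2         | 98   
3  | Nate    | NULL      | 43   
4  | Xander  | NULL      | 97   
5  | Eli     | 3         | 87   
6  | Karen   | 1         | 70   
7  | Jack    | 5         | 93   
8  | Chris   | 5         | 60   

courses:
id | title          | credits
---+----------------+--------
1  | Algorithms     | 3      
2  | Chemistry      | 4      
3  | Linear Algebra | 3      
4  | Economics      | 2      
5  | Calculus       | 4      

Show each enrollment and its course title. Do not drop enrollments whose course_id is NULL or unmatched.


LEFT JOIN keeps every row from enrollments (the left table); where course_id has no match in courses, the course columns become NULL. Walk through each enrollment:
  - enrollment 1 (Leo): course_id=1 -> matches Algorithms
  - enrollment 2 (Aaron): course_id=2 -> matches Chemistry
  - enrollment 3 (Nate): course_id=NULL, no match -> kept with NULL
  - enrollment 4 (Xander): course_id=NULL, no match -> kept with NULL
  - enrollment 5 (Eli): course_id=3 -> matches Linear Algebra
  - enrollment 6 (Karen): course_id=1 -> matches Algorithms
  - enrollment 7 (Jack): course_id=5 -> matches Calculus
  - enrollment 8 (Chris): course_id=5 -> matches Calculus
All 8 rows appear; 2 have NULL course.

SQL:
SELECT a.student, b.title AS course
FROM enrollments a
LEFT JOIN courses b ON a.course_id = b.id

Result:
student | course        
--------+---------------
Leo     | Algorithms    
Aaron   | Chemistry     
Nate    | NULL          
Xander  | NULL          
Eli     | Linear Algebra
Karen   | Algorithms    
Jack    | Calculus      
Chris   | Calculus      


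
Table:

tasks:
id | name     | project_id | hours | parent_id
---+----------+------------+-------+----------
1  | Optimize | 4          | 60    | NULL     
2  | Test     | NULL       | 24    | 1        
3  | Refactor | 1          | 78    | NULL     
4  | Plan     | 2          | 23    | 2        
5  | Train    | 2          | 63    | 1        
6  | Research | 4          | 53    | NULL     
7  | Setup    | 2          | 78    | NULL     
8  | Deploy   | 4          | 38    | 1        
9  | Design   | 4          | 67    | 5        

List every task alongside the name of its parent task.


This is a self-join: tasks is joined to a second copy of itself, matching each row's parent_id to another row's id. Use LEFT JOIN so rows with parent_id=NULL are kept.
  - task 1 (Optimize): parent_id=NULL -> NULL
  - task 2 (Test): parent_id=1 -> Optimize
  - task 3 (Refactor): parent_id=NULL -> NULL
  - task 4 (Plan): parent_id=2 -> Test
  - task 5 (Train): parent_id=1 -> Optimize
  - task 6 (Research): parent_id=NULL -> NULL
  - task 7 (Setup): parent_id=NULL -> NULL
  - task 8 (Deploy): parent_id=1 -> Optimize
  - task 9 (Design): parent_id=5 -> Train

SQL:
SELECT a.name AS item, b.name AS parent
FROM tasks a
LEFT JOIN tasks b ON a.parent_id = b.id

Result:
item     | parent  
---------+---------
Optimize | NULL    
Test     | Optimize
Refactor | NULL    
Plan     | Test    
Train    | Optimize
Research | NULL    
Setup    | NULL    
Deploy   | Optimize
Design   | Train   


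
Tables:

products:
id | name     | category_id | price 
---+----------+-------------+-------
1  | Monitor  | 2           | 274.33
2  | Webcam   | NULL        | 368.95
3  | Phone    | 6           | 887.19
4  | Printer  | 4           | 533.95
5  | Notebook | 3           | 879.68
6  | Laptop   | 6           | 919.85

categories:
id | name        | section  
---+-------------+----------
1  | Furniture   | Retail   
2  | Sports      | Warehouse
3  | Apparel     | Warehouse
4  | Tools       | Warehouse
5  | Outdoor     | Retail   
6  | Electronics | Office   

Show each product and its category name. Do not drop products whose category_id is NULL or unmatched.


LEFT JOIN keeps every row from products (the left table); where category_id has no match in categories, the category columns become NULL. Walk through each product:
  - product 1 (Monitor): category_id=2 -> matches Sports
  - product 2 (Webcam): category_id=NULL, no match -> kept with NULL
  - product 3 (Phone): category_id=6 -> matches Electronics
  - product 4 (Printer): category_id=4 -> matches Tools
  - product 5 (Notebook): category_id=3 -> matches Apparel
  - product 6 (Laptop): category_id=6 -> matches Electronics
All 6 rows appear; 1 has NULL category.

SQL:
SELECT a.name, b.name AS category
FROM products a
LEFT JOIN categories b ON a.category_id = b.id

Result:
name     | category   
---------+------------
Monitor  | Sports     
Webcam   | NULL       
Phone    | Electronics
Printer  | Tools      
Notebook | Apparel    
Laptop   | Electronics


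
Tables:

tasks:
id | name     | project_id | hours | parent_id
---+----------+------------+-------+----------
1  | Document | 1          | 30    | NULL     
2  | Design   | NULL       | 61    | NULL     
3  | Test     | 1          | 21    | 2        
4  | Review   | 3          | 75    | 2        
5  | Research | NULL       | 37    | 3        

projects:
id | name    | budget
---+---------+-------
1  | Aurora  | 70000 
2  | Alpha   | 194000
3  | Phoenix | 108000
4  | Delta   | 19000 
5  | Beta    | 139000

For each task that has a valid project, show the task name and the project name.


INNER JOIN keeps only tasks rows whose project_id matches an id in projects. Walk through each task:
  - task 1 (Document): project_id=1 -> matches Aurora
  - task 2 (Design): project_id=NULL, no match -> dropped
  - task 3 (Test): project_id=1 -> matches Aurora
  - task 4 (Review): project_id=3 -> matches Phoenix
  - task 5 (Research): project_id=NULL, no match -> dropped
So 2 of 5 rows are dropped.

SQL:
SELECT a.name, b.name AS project
FROM tasks a
INNER JOIN projects b ON a.project_id = b.id

Result:
name     | project
---------+--------
Document | Aurora 
Test     | Aurora 
Review   | Phoenix
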